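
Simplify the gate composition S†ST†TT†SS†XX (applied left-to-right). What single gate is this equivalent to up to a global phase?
T†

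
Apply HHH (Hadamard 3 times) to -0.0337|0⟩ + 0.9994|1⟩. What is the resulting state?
0.6829|0⟩ - 0.7305|1⟩

H² = I, so H^3 = H: a single Hadamard. With (a, b) = (-0.0337, 0.9994), H gives ((a + b)/√2, (a − b)/√2) = (0.6829, -0.7305).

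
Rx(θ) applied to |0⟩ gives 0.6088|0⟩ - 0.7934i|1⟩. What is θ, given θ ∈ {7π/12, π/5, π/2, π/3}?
7π/12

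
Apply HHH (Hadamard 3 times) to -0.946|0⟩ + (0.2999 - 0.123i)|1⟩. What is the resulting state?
(-0.4569 - 0.08697i)|0⟩ + (-0.881 + 0.08697i)|1⟩

H² = I, so H^3 = H: a single Hadamard. With (a, b) = (-0.946, (0.2999 - 0.123i)), H gives ((a + b)/√2, (a − b)/√2) = ((-0.4569 - 0.08697i), (-0.881 + 0.08697i)).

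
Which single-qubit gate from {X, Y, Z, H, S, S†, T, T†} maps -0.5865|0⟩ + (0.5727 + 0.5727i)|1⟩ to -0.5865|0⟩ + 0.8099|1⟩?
T†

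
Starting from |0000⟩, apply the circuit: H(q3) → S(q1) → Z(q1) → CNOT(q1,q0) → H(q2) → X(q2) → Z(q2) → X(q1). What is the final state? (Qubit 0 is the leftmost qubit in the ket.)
1/2|0100⟩ + 1/2|0101⟩ - 1/2|0110⟩ - 1/2|0111⟩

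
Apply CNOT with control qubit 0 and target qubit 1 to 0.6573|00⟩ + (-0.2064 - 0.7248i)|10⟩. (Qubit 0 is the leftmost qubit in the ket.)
0.6573|00⟩ + (-0.2064 - 0.7248i)|11⟩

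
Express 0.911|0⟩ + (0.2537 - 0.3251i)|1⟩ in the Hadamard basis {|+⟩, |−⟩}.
(0.8236 - 0.2299i)|+⟩ + (0.4648 + 0.2299i)|−⟩

With |ψ⟩ = α|0⟩ + β|1⟩, the Hadamard-basis coefficients are ⟨+|ψ⟩ = (α + β)/√2 and ⟨−|ψ⟩ = (α − β)/√2.
Here α = 0.911, β = (0.2537 - 0.3251i): (α + β)/√2 = (0.8236 - 0.2299i), (α − β)/√2 = (0.4648 + 0.2299i).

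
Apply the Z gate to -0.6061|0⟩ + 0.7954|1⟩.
-0.6061|0⟩ - 0.7954|1⟩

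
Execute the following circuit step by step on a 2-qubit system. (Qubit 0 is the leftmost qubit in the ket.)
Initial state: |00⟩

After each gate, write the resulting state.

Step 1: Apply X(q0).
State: |10⟩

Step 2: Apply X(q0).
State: |00⟩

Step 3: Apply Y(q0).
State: i|10⟩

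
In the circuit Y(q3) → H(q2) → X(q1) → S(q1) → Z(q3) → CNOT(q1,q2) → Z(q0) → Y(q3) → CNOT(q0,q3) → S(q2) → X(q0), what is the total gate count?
11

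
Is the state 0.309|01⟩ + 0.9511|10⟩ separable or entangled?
Entangled

Writing the state as a|00⟩ + b|01⟩ + c|10⟩ + d|11⟩, it is a product state iff ad − bc = 0.
Here (a, b, c, d) = (0, 0.309, 0.9511, 0): ad − bc = (0)(0) − (0.309)(0.9511) = -0.2939 ≠ 0, so the state is entangled.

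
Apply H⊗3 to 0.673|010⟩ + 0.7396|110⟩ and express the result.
0.4994|000⟩ + 0.4994|001⟩ - 0.4994|010⟩ - 0.4994|011⟩ - 0.02355|100⟩ - 0.02355|101⟩ + 0.02355|110⟩ + 0.02355|111⟩

H⊗3 gives amp(|y⟩) = (1/2√2) Σ_x (−1)^(x·y) amp(|x⟩), where x·y is the number of positions in which both x and y have a 1.
|000⟩: (0.673 + 0.7396)/(2√2) = 0.4994
|001⟩: (0.673 + 0.7396)/(2√2) = 0.4994
|010⟩: (-0.673 - 0.7396)/(2√2) = -0.4994
|011⟩: (-0.673 - 0.7396)/(2√2) = -0.4994
|100⟩: (0.673 - 0.7396)/(2√2) = -0.02355
|101⟩: (0.673 - 0.7396)/(2√2) = -0.02355
|110⟩: (-0.673 + 0.7396)/(2√2) = 0.02355
|111⟩: (-0.673 + 0.7396)/(2√2) = 0.02355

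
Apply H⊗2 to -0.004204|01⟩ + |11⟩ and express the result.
0.4979|00⟩ - 0.4979|01⟩ - 0.5021|10⟩ + 0.5021|11⟩

H⊗2 gives amp(|y⟩) = (1/2) Σ_x (−1)^(x·y) amp(|x⟩), where x·y is the number of positions in which both x and y have a 1.
|00⟩: (-0.004204 + 1)/2 = 0.4979
|01⟩: (0.004204 - 1)/2 = -0.4979
|10⟩: (-0.004204 - 1)/2 = -0.5021
|11⟩: (0.004204 + 1)/2 = 0.5021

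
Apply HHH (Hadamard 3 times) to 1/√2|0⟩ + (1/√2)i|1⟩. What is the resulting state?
(1/2 + (1/2)i)|0⟩ + (1/2 - (1/2)i)|1⟩

H² = I, so H^3 = H: a single Hadamard. With (a, b) = (1/√2, (1/√2)i), H gives ((a + b)/√2, (a − b)/√2) = ((1/2 + (1/2)i), (1/2 - (1/2)i)).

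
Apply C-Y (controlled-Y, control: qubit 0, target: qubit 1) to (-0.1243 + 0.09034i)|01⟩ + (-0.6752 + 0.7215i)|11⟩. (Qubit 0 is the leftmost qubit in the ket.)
(-0.1243 + 0.09034i)|01⟩ + (0.7215 + 0.6752i)|10⟩

C-Y leaves the control-|0⟩ kets |00⟩, |01⟩ unchanged and applies Y to qubit 1 on the control-|1⟩ pair (|10⟩, |11⟩).
Y = [[0, -i], [i, 0]].
With a = amp(|10⟩) = 0 and b = amp(|11⟩) = (-0.6752 + 0.7215i):
new amp(|10⟩) = (-i)·b = (0.7215 + 0.6752i)
new amp(|11⟩) = (i)·a = 0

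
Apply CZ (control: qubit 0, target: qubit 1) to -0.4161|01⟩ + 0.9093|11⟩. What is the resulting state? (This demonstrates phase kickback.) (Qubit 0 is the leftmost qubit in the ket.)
-0.4161|01⟩ - 0.9093|11⟩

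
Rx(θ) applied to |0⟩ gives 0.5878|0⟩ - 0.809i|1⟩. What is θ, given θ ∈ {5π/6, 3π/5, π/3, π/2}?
3π/5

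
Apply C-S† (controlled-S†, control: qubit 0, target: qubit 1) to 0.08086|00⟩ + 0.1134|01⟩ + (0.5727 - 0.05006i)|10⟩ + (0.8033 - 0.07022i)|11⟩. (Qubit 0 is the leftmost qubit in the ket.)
0.08086|00⟩ + 0.1134|01⟩ + (0.5727 - 0.05006i)|10⟩ + (-0.07022 - 0.8033i)|11⟩

C-S† leaves the control-|0⟩ kets |00⟩, |01⟩ unchanged and applies S† to qubit 1 on the control-|1⟩ pair (|10⟩, |11⟩).
S† = [[1, 0], [0, -i]].
With a = amp(|10⟩) = (0.5727 - 0.05006i) and b = amp(|11⟩) = (0.8033 - 0.07022i):
new amp(|10⟩) = (1)·a = (0.5727 - 0.05006i)
new amp(|11⟩) = (-i)·b = (-0.07022 - 0.8033i)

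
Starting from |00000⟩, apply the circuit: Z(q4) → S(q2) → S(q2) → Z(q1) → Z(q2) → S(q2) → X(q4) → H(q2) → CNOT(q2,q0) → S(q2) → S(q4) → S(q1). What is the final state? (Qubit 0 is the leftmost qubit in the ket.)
(1/√2)i|00001⟩ - 1/√2|10101⟩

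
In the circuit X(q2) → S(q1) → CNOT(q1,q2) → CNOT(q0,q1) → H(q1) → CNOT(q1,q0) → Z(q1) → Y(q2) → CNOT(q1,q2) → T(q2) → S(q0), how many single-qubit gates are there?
7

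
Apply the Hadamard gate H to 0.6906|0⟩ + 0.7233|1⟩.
0.9998|0⟩ - 0.02312|1⟩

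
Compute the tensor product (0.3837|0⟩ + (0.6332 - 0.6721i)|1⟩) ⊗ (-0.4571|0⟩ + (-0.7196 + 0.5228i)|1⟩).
-0.1754|00⟩ + (-0.2761 + 0.2006i)|01⟩ + (-0.2894 + 0.3072i)|10⟩ + (-0.1043 + 0.8147i)|11⟩

amp(|b₁b₂…⟩) = product of the factor amplitudes for bits b₁, b₂, …; only kets whose every factor amplitude is nonzero survive.
|00⟩: (0.3837)(-0.4571) = -0.1754
|01⟩: (0.3837)(-0.7196 + 0.5228i) = (-0.2761 + 0.2006i)
|10⟩: (0.6332 - 0.6721i)(-0.4571) = (-0.2894 + 0.3072i)
|11⟩: (0.6332 - 0.6721i)(-0.7196 + 0.5228i) = (-0.1043 + 0.8147i)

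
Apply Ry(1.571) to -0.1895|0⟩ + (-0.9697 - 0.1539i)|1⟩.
(0.5518 + 0.1088i)|0⟩ + (-0.8196 - 0.1088i)|1⟩

Ry(1.571) = [[cos(θ/2), −sin(θ/2)], [sin(θ/2), cos(θ/2)]]; θ = 1.571, cos(θ/2) ≈ 0.707035, sin(θ/2) ≈ 0.707179.
With a = amp(|0⟩) = -0.1895 and b = amp(|1⟩) = (-0.9697 - 0.1539i):
new amp(|0⟩) = (0.707035)·a + (-0.707179)·b = (0.5518 + 0.1088i)
new amp(|1⟩) = (0.707179)·a + (0.707035)·b = (-0.8196 - 0.1088i)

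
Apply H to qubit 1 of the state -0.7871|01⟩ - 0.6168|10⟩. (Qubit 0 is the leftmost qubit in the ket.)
-0.5566|00⟩ + 0.5566|01⟩ - 0.4361|10⟩ - 0.4361|11⟩

H on qubit 1 mixes each pair of kets that differ only in qubit 1: amplitudes (a, b) of (|…0…⟩, |…1…⟩) become ((a + b)/√2, (a − b)/√2). Kets absent from the input have amplitude 0.
(|00⟩, |01⟩): (a, b) = (0, -0.7871) → (-0.5566, 0.5566)
(|10⟩, |11⟩): (a, b) = (-0.6168, 0) → (-0.4361, -0.4361)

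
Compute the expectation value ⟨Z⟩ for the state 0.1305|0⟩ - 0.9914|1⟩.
-0.9658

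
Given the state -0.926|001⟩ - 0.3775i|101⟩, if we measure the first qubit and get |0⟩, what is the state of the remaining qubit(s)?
-|01⟩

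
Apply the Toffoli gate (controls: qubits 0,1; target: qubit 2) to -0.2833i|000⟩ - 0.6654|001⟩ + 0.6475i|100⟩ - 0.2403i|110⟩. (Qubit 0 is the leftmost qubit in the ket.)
-0.2833i|000⟩ - 0.6654|001⟩ + 0.6475i|100⟩ - 0.2403i|111⟩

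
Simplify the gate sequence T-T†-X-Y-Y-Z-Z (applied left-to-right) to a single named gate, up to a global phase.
X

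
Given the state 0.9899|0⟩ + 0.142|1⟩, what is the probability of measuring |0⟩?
0.9799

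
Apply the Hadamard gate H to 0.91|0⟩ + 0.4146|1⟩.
0.9366|0⟩ + 0.3503|1⟩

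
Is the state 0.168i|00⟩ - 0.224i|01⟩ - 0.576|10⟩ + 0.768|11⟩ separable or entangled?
Separable

Writing the state as a|00⟩ + b|01⟩ + c|10⟩ + d|11⟩, it is a product state iff ad − bc = 0.
Here (a, b, c, d) = (0.168i, -0.224i, -0.576, 0.768): ad − bc = (0.168i)(0.768) − (-0.224i)(-0.576) = 0, so the state is separable.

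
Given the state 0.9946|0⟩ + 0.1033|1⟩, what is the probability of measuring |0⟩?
0.9892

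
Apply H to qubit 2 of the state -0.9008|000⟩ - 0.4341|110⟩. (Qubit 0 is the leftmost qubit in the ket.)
-0.637|000⟩ - 0.637|001⟩ - 0.307|110⟩ - 0.307|111⟩

H on qubit 2 mixes each pair of kets that differ only in qubit 2: amplitudes (a, b) of (|…0…⟩, |…1…⟩) become ((a + b)/√2, (a − b)/√2). Kets absent from the input have amplitude 0.
(|000⟩, |001⟩): (a, b) = (-0.9008, 0) → (-0.637, -0.637)
(|110⟩, |111⟩): (a, b) = (-0.4341, 0) → (-0.307, -0.307)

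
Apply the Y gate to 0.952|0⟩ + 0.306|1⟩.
-0.306i|0⟩ + 0.952i|1⟩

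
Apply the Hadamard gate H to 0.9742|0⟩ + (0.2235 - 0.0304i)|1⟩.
(0.8469 - 0.0215i)|0⟩ + (0.5308 + 0.0215i)|1⟩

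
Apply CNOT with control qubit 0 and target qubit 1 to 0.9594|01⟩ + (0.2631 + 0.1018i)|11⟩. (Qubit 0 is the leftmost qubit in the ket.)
0.9594|01⟩ + (0.2631 + 0.1018i)|10⟩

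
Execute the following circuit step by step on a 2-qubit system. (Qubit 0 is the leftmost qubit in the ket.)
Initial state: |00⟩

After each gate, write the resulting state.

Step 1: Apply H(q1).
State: 1/√2|00⟩ + 1/√2|01⟩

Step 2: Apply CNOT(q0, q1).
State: 1/√2|00⟩ + 1/√2|01⟩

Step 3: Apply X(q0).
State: 1/√2|10⟩ + 1/√2|11⟩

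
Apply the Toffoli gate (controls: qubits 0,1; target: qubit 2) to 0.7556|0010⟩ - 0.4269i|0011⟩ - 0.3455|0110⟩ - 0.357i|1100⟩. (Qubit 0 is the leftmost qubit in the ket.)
0.7556|0010⟩ - 0.4269i|0011⟩ - 0.3455|0110⟩ - 0.357i|1110⟩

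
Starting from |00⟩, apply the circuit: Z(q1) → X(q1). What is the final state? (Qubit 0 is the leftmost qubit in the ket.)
|01⟩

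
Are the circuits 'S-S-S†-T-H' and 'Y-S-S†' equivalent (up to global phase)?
No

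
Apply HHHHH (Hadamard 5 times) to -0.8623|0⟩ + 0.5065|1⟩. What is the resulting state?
-0.2516|0⟩ - 0.9679|1⟩

H² = I, so H^5 = H: a single Hadamard. With (a, b) = (-0.8623, 0.5065), H gives ((a + b)/√2, (a − b)/√2) = (-0.2516, -0.9679).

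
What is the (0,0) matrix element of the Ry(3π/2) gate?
-1/√2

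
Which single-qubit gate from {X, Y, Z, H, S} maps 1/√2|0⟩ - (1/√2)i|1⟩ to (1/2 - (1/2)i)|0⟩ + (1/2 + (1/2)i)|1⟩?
H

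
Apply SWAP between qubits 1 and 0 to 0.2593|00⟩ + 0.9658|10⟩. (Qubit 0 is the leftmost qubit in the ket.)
0.2593|00⟩ + 0.9658|01⟩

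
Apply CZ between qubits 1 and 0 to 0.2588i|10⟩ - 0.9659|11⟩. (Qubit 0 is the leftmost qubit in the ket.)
0.2588i|10⟩ + 0.9659|11⟩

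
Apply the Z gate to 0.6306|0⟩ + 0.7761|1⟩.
0.6306|0⟩ - 0.7761|1⟩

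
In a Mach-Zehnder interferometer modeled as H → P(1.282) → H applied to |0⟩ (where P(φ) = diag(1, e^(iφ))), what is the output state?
(0.6424 + 0.4793i)|0⟩ + (0.3576 - 0.4793i)|1⟩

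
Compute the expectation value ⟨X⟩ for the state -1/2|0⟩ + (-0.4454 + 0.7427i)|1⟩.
0.4454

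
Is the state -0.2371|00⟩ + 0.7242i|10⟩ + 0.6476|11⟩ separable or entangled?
Entangled

Writing the state as a|00⟩ + b|01⟩ + c|10⟩ + d|11⟩, it is a product state iff ad − bc = 0.
Here (a, b, c, d) = (-0.2371, 0, 0.7242i, 0.6476): ad − bc = (-0.2371)(0.6476) − (0)(0.7242i) = -0.1535 ≠ 0, so the state is entangled.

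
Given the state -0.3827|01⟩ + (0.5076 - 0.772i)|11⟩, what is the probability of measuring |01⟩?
0.1465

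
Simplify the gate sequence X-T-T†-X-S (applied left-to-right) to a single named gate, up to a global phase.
S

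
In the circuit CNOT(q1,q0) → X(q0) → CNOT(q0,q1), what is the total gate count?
3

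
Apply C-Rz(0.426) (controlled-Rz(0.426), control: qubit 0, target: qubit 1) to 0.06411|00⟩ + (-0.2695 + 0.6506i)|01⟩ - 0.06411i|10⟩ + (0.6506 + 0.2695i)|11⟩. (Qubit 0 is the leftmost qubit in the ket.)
0.06411|00⟩ + (-0.2695 + 0.6506i)|01⟩ + (-0.01355 - 0.06266i)|10⟩ + (0.5789 + 0.4009i)|11⟩

C-Rz(0.426) leaves the control-|0⟩ kets |00⟩, |01⟩ unchanged and applies Rz(0.426) to qubit 1 on the control-|1⟩ pair (|10⟩, |11⟩).
Rz(0.426) = [[e^(−iθ/2), 0], [0, e^(iθ/2)]] with e^(±iθ/2) = cos(θ/2) ± i·sin(θ/2); θ = 0.426, cos(θ/2) ≈ 0.977401, sin(θ/2) ≈ 0.211393.
With a = amp(|10⟩) = -0.06411i and b = amp(|11⟩) = (0.6506 + 0.2695i):
new amp(|10⟩) = (0.977401 - 0.211393i)·a = (-0.01355 - 0.06266i)
new amp(|11⟩) = (0.977401 + 0.211393i)·b = (0.5789 + 0.4009i)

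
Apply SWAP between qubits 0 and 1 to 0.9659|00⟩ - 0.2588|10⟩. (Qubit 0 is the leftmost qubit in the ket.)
0.9659|00⟩ - 0.2588|01⟩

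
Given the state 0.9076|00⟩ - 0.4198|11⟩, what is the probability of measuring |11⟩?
0.1762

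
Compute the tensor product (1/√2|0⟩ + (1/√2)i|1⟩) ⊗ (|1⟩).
1/√2|01⟩ + (1/√2)i|11⟩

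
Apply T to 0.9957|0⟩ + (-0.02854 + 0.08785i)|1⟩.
0.9957|0⟩ + (-0.0823 + 0.04194i)|1⟩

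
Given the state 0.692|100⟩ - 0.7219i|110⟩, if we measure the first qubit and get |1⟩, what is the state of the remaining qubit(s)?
0.692|00⟩ - 0.7219i|10⟩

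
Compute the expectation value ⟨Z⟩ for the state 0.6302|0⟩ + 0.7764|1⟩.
-0.2056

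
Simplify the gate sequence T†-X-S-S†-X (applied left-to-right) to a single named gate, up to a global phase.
T†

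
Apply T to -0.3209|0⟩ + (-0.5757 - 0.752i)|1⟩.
-0.3209|0⟩ + (0.1247 - 0.9388i)|1⟩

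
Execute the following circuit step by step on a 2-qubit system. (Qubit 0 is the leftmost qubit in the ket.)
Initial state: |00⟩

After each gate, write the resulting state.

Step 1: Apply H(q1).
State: 1/√2|00⟩ + 1/√2|01⟩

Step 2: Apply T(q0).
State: 1/√2|00⟩ + 1/√2|01⟩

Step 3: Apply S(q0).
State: 1/√2|00⟩ + 1/√2|01⟩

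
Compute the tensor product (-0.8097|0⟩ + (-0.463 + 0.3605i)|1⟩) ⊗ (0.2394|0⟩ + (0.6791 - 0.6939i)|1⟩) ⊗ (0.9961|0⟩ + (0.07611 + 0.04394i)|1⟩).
-0.1931|000⟩ + (-0.01475 - 0.008517i)|001⟩ + (-0.5477 + 0.5597i)|010⟩ + (-0.06654 + 0.0186i)|011⟩ + (-0.1104 + 0.08597i)|100⟩ + (-0.01223 + 0.001698i)|101⟩ + (-0.06402 + 0.5639i)|110⟩ + (-0.02977 + 0.04026i)|111⟩

amp(|b₁b₂…⟩) = product of the factor amplitudes for bits b₁, b₂, …; only kets whose every factor amplitude is nonzero survive.
|000⟩: (-0.8097)(0.2394)(0.9961) = -0.1931
|001⟩: (-0.8097)(0.2394)(0.07611 + 0.04394i) = (-0.01475 - 0.008517i)
|010⟩: (-0.8097)(0.6791 - 0.6939i)(0.9961) = (-0.5477 + 0.5597i)
|011⟩: (-0.8097)(0.6791 - 0.6939i)(0.07611 + 0.04394i) = (-0.06654 + 0.0186i)
|100⟩: (-0.463 + 0.3605i)(0.2394)(0.9961) = (-0.1104 + 0.08597i)
|101⟩: (-0.463 + 0.3605i)(0.2394)(0.07611 + 0.04394i) = (-0.01223 + 0.001698i)
|110⟩: (-0.463 + 0.3605i)(0.6791 - 0.6939i)(0.9961) = (-0.06402 + 0.5639i)
|111⟩: (-0.463 + 0.3605i)(0.6791 - 0.6939i)(0.07611 + 0.04394i) = (-0.02977 + 0.04026i)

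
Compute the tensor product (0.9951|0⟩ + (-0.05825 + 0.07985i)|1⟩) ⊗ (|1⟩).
0.9951|01⟩ + (-0.05825 + 0.07985i)|11⟩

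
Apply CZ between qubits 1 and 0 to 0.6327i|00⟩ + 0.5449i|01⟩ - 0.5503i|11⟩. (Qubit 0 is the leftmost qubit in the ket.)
0.6327i|00⟩ + 0.5449i|01⟩ + 0.5503i|11⟩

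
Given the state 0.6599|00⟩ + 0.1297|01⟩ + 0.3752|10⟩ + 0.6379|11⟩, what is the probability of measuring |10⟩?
0.1408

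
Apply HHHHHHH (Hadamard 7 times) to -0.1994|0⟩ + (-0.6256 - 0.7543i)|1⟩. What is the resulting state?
(-0.5834 - 0.5334i)|0⟩ + (0.3014 + 0.5334i)|1⟩

H² = I, so H^7 = H: a single Hadamard. With (a, b) = (-0.1994, (-0.6256 - 0.7543i)), H gives ((a + b)/√2, (a − b)/√2) = ((-0.5834 - 0.5334i), (0.3014 + 0.5334i)).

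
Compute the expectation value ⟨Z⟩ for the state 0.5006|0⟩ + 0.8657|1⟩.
-0.4988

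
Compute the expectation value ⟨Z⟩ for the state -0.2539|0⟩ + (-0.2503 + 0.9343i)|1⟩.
-0.8711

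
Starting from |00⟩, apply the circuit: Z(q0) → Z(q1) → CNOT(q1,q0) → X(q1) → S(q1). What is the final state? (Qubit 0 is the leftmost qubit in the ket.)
i|01⟩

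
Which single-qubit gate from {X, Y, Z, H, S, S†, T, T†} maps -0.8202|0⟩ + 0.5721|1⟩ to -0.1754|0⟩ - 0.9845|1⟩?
H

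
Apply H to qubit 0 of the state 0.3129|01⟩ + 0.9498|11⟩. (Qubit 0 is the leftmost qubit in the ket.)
0.8929|01⟩ - 0.4504|11⟩

H on qubit 0 mixes each pair of kets that differ only in qubit 0: amplitudes (a, b) of (|…0…⟩, |…1…⟩) become ((a + b)/√2, (a − b)/√2). Kets absent from the input have amplitude 0.
(|01⟩, |11⟩): (a, b) = (0.3129, 0.9498) → (0.8929, -0.4504)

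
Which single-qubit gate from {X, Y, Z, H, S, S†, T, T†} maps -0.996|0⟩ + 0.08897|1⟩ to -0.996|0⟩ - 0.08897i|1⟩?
S†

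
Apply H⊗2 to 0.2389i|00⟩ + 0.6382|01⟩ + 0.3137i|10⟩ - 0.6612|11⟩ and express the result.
(-0.0115 + 0.2763i)|00⟩ + (0.0115 + 0.2763i)|01⟩ + (0.6497 - 0.0374i)|10⟩ + (-0.6497 - 0.0374i)|11⟩

H⊗2 gives amp(|y⟩) = (1/2) Σ_x (−1)^(x·y) amp(|x⟩), where x·y is the number of positions in which both x and y have a 1.
|00⟩: (0.2389i + 0.6382 + 0.3137i - 0.6612)/2 = (-0.0115 + 0.2763i)
|01⟩: (0.2389i - 0.6382 + 0.3137i + 0.6612)/2 = (0.0115 + 0.2763i)
|10⟩: (0.2389i + 0.6382 - 0.3137i + 0.6612)/2 = (0.6497 - 0.0374i)
|11⟩: (0.2389i - 0.6382 - 0.3137i - 0.6612)/2 = (-0.6497 - 0.0374i)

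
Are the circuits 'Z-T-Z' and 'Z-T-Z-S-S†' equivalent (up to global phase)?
Yes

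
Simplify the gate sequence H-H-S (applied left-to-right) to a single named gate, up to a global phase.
S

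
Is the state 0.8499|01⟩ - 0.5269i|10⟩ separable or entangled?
Entangled

Writing the state as a|00⟩ + b|01⟩ + c|10⟩ + d|11⟩, it is a product state iff ad − bc = 0.
Here (a, b, c, d) = (0, 0.8499, -0.5269i, 0): ad − bc = (0)(0) − (0.8499)(-0.5269i) = 0.4478i ≠ 0, so the state is entangled.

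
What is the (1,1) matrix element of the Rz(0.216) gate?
(0.9942 + 0.1078i)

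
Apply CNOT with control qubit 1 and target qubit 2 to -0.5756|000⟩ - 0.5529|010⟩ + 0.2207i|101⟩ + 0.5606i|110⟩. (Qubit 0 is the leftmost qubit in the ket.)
-0.5756|000⟩ - 0.5529|011⟩ + 0.2207i|101⟩ + 0.5606i|111⟩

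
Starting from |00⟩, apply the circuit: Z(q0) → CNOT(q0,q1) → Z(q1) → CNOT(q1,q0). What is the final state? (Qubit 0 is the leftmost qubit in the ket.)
|00⟩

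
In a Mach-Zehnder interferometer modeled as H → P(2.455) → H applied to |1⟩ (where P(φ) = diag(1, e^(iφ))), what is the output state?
(0.8867 - 0.317i)|0⟩ + (0.1133 + 0.317i)|1⟩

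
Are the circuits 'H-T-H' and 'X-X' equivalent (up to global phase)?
No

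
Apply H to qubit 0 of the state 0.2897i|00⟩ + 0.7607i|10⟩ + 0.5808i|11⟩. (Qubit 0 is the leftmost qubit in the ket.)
0.7427i|00⟩ + 0.4107i|01⟩ - 0.333i|10⟩ - 0.4107i|11⟩

H on qubit 0 mixes each pair of kets that differ only in qubit 0: amplitudes (a, b) of (|…0…⟩, |…1…⟩) become ((a + b)/√2, (a − b)/√2). Kets absent from the input have amplitude 0.
(|00⟩, |10⟩): (a, b) = (0.2897i, 0.7607i) → (0.7427i, -0.333i)
(|01⟩, |11⟩): (a, b) = (0, 0.5808i) → (0.4107i, -0.4107i)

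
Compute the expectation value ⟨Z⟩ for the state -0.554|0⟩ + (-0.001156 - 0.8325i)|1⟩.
-0.3861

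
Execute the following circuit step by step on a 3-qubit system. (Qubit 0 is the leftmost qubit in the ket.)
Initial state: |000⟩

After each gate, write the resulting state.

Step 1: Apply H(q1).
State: 1/√2|000⟩ + 1/√2|010⟩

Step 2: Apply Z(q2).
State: 1/√2|000⟩ + 1/√2|010⟩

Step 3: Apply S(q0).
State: 1/√2|000⟩ + 1/√2|010⟩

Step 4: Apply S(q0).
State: 1/√2|000⟩ + 1/√2|010⟩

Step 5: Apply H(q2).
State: 1/2|000⟩ + 1/2|001⟩ + 1/2|010⟩ + 1/2|011⟩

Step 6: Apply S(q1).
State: 1/2|000⟩ + 1/2|001⟩ + (1/2)i|010⟩ + (1/2)i|011⟩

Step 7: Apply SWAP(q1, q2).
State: 1/2|000⟩ + (1/2)i|001⟩ + 1/2|010⟩ + (1/2)i|011⟩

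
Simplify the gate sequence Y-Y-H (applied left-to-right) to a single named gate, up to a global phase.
H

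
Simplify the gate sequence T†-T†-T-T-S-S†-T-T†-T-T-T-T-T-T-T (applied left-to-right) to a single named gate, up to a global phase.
T†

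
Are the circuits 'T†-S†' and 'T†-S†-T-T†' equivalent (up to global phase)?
Yes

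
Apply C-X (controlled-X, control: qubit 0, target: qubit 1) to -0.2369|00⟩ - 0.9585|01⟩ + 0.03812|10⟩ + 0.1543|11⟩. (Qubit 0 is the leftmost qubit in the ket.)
-0.2369|00⟩ - 0.9585|01⟩ + 0.1543|10⟩ + 0.03812|11⟩

C-X leaves the control-|0⟩ kets |00⟩, |01⟩ unchanged and applies X to qubit 1 on the control-|1⟩ pair (|10⟩, |11⟩).
X = [[0, 1], [1, 0]].
With a = amp(|10⟩) = 0.03812 and b = amp(|11⟩) = 0.1543:
new amp(|10⟩) = (1)·b = 0.1543
new amp(|11⟩) = (1)·a = 0.03812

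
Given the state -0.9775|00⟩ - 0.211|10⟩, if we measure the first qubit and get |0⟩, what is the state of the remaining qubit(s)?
-|0⟩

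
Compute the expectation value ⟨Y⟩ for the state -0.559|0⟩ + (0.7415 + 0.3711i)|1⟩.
-0.4149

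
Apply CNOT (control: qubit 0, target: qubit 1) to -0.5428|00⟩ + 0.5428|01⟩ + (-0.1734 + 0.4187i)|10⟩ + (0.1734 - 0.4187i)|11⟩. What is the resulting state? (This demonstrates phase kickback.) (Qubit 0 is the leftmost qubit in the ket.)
-0.5428|00⟩ + 0.5428|01⟩ + (0.1734 - 0.4187i)|10⟩ + (-0.1734 + 0.4187i)|11⟩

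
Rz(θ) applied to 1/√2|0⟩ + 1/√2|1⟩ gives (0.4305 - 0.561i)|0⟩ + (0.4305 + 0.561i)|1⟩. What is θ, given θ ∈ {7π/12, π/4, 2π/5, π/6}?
7π/12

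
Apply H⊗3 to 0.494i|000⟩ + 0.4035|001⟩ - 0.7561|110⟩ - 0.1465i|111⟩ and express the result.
(-0.1247 + 0.1229i)|000⟩ + (-0.41 + 0.2265i)|001⟩ + (0.41 + 0.2265i)|010⟩ + (0.1247 + 0.1229i)|011⟩ + (0.41 + 0.2265i)|100⟩ + (0.1247 + 0.1229i)|101⟩ + (-0.1247 + 0.1229i)|110⟩ + (-0.41 + 0.2265i)|111⟩

H⊗3 gives amp(|y⟩) = (1/2√2) Σ_x (−1)^(x·y) amp(|x⟩), where x·y is the number of positions in which both x and y have a 1.
|000⟩: (0.494i + 0.4035 - 0.7561 - 0.1465i)/(2√2) = (-0.1247 + 0.1229i)
|001⟩: (0.494i - 0.4035 - 0.7561 + 0.1465i)/(2√2) = (-0.41 + 0.2265i)
|010⟩: (0.494i + 0.4035 + 0.7561 + 0.1465i)/(2√2) = (0.41 + 0.2265i)
|011⟩: (0.494i - 0.4035 + 0.7561 - 0.1465i)/(2√2) = (0.1247 + 0.1229i)
|100⟩: (0.494i + 0.4035 + 0.7561 + 0.1465i)/(2√2) = (0.41 + 0.2265i)
|101⟩: (0.494i - 0.4035 + 0.7561 - 0.1465i)/(2√2) = (0.1247 + 0.1229i)
|110⟩: (0.494i + 0.4035 - 0.7561 - 0.1465i)/(2√2) = (-0.1247 + 0.1229i)
|111⟩: (0.494i - 0.4035 - 0.7561 + 0.1465i)/(2√2) = (-0.41 + 0.2265i)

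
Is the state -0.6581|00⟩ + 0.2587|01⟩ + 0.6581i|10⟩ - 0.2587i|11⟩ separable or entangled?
Separable

Writing the state as a|00⟩ + b|01⟩ + c|10⟩ + d|11⟩, it is a product state iff ad − bc = 0.
Here (a, b, c, d) = (-0.6581, 0.2587, 0.6581i, -0.2587i): ad − bc = (-0.6581)(-0.2587i) − (0.2587)(0.6581i) = 0, so the state is separable.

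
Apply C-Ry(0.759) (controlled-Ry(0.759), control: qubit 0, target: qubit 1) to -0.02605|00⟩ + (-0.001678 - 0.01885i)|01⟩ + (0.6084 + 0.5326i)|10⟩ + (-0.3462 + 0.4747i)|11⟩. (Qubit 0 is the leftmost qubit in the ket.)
-0.02605|00⟩ + (-0.001678 - 0.01885i)|01⟩ + (0.6934 + 0.3188i)|10⟩ + (-0.09618 + 0.6382i)|11⟩

C-Ry(0.759) leaves the control-|0⟩ kets |00⟩, |01⟩ unchanged and applies Ry(0.759) to qubit 1 on the control-|1⟩ pair (|10⟩, |11⟩).
Ry(0.759) = [[cos(θ/2), −sin(θ/2)], [sin(θ/2), cos(θ/2)]]; θ = 0.759, cos(θ/2) ≈ 0.92885, sin(θ/2) ≈ 0.370456.
With a = amp(|10⟩) = (0.6084 + 0.5326i) and b = amp(|11⟩) = (-0.3462 + 0.4747i):
new amp(|10⟩) = (0.92885)·a + (-0.370456)·b = (0.6934 + 0.3188i)
new amp(|11⟩) = (0.370456)·a + (0.92885)·b = (-0.09618 + 0.6382i)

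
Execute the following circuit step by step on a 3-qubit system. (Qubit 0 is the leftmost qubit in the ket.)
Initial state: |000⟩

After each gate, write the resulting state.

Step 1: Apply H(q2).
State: 1/√2|000⟩ + 1/√2|001⟩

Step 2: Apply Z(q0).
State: 1/√2|000⟩ + 1/√2|001⟩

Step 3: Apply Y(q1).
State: (1/√2)i|010⟩ + (1/√2)i|011⟩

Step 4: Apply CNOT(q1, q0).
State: (1/√2)i|110⟩ + (1/√2)i|111⟩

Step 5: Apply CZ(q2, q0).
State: (1/√2)i|110⟩ - (1/√2)i|111⟩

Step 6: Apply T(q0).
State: (-1/2 + (1/2)i)|110⟩ + (1/2 - (1/2)i)|111⟩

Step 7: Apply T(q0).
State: -1/√2|110⟩ + 1/√2|111⟩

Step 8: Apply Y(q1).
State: (1/√2)i|100⟩ - (1/√2)i|101⟩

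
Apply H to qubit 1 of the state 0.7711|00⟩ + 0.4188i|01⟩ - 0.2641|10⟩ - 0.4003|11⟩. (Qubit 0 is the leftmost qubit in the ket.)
(0.5453 + 0.2961i)|00⟩ + (0.5453 - 0.2961i)|01⟩ - 0.4698|10⟩ + 0.09631|11⟩

H on qubit 1 mixes each pair of kets that differ only in qubit 1: amplitudes (a, b) of (|…0…⟩, |…1…⟩) become ((a + b)/√2, (a − b)/√2). Kets absent from the input have amplitude 0.
(|00⟩, |01⟩): (a, b) = (0.7711, 0.4188i) → ((0.5453 + 0.2961i), (0.5453 - 0.2961i))
(|10⟩, |11⟩): (a, b) = (-0.2641, -0.4003) → (-0.4698, 0.09631)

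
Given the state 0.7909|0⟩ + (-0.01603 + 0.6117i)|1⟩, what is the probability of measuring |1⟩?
0.3744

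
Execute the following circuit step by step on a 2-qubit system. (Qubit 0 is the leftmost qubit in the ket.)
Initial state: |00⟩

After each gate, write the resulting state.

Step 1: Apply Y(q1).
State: i|01⟩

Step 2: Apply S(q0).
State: i|01⟩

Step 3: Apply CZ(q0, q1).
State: i|01⟩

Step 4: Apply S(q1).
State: -|01⟩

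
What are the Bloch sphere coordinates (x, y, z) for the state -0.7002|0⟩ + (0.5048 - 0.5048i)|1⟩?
(-0.7069, 0.7069, -0.01937)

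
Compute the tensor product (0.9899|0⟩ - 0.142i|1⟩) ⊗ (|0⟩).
0.9899|00⟩ - 0.142i|10⟩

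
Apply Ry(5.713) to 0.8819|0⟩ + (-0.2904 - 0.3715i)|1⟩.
(-0.7646 + 0.1045i)|0⟩ + (0.5267 + 0.3565i)|1⟩

Ry(5.713) = [[cos(θ/2), −sin(θ/2)], [sin(θ/2), cos(θ/2)]]; θ = 5.713, cos(θ/2) ≈ -0.959636, sin(θ/2) ≈ 0.281246.
With a = amp(|0⟩) = 0.8819 and b = amp(|1⟩) = (-0.2904 - 0.3715i):
new amp(|0⟩) = (-0.959636)·a + (-0.281246)·b = (-0.7646 + 0.1045i)
new amp(|1⟩) = (0.281246)·a + (-0.959636)·b = (0.5267 + 0.3565i)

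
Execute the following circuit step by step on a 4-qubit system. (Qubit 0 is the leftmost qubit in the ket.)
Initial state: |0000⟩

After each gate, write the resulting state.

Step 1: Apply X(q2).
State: |0010⟩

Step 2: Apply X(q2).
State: |0000⟩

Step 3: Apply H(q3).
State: 1/√2|0000⟩ + 1/√2|0001⟩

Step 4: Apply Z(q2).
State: 1/√2|0000⟩ + 1/√2|0001⟩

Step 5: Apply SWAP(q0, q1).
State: 1/√2|0000⟩ + 1/√2|0001⟩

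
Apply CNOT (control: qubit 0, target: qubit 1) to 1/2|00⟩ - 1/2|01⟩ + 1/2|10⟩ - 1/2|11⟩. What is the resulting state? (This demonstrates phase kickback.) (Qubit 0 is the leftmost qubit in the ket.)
1/2|00⟩ - 1/2|01⟩ - 1/2|10⟩ + 1/2|11⟩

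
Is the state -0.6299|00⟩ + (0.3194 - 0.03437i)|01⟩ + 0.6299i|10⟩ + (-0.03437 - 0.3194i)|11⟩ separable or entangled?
Separable

Writing the state as a|00⟩ + b|01⟩ + c|10⟩ + d|11⟩, it is a product state iff ad − bc = 0.
Here (a, b, c, d) = (-0.6299, (0.3194 - 0.03437i), 0.6299i, (-0.03437 - 0.3194i)): ad − bc = (-0.6299)(-0.03437 - 0.3194i) − (0.3194 - 0.03437i)(0.6299i) = 0, so the state is separable.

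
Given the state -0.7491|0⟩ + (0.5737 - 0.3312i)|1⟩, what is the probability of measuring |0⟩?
0.5612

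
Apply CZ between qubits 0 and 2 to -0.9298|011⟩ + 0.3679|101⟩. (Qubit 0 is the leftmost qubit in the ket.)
-0.9298|011⟩ - 0.3679|101⟩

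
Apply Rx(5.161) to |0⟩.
-0.8467|0⟩ - 0.5321i|1⟩

Rx(5.161) = [[cos(θ/2), −i·sin(θ/2)], [−i·sin(θ/2), cos(θ/2)]]; θ = 5.161, cos(θ/2) ≈ -0.846674, sin(θ/2) ≈ 0.532112.
With a = amp(|0⟩) = 1 and b = amp(|1⟩) = 0:
new amp(|0⟩) = (-0.846674)·a + (-0.532112i)·b = -0.8467
new amp(|1⟩) = (-0.532112i)·a + (-0.846674)·b = -0.5321i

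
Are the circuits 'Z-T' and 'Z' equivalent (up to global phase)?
No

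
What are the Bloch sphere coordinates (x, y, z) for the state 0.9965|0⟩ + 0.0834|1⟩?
(0.1662, 0, 0.9861)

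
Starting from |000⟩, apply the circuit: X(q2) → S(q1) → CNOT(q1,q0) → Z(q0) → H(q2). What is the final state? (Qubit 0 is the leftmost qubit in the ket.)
1/√2|000⟩ - 1/√2|001⟩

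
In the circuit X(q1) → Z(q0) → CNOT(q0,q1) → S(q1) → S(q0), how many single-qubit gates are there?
4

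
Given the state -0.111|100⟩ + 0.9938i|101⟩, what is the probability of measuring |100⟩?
0.01232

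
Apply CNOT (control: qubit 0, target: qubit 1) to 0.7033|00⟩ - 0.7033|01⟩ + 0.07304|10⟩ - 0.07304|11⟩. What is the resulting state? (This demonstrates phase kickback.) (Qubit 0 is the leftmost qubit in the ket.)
0.7033|00⟩ - 0.7033|01⟩ - 0.07304|10⟩ + 0.07304|11⟩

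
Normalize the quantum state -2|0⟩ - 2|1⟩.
-1/√2|0⟩ - 1/√2|1⟩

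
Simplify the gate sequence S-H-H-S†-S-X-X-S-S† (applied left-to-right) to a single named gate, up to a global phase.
S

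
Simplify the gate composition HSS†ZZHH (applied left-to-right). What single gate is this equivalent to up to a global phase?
H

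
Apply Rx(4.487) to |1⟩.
-0.7821i|0⟩ - 0.6231|1⟩

Rx(4.487) = [[cos(θ/2), −i·sin(θ/2)], [−i·sin(θ/2), cos(θ/2)]]; θ = 4.487, cos(θ/2) ≈ -0.623103, sin(θ/2) ≈ 0.78214.
With a = amp(|0⟩) = 0 and b = amp(|1⟩) = 1:
new amp(|0⟩) = (-0.623103)·a + (-0.78214i)·b = -0.7821i
new amp(|1⟩) = (-0.78214i)·a + (-0.623103)·b = -0.6231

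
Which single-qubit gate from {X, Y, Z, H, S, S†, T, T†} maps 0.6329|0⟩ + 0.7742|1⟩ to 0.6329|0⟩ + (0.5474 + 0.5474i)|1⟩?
T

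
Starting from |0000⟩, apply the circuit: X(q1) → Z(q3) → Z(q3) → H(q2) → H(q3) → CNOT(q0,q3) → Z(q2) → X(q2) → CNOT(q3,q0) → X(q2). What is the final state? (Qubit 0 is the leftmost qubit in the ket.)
1/2|0100⟩ - 1/2|0110⟩ + 1/2|1101⟩ - 1/2|1111⟩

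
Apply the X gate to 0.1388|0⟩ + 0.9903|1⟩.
0.9903|0⟩ + 0.1388|1⟩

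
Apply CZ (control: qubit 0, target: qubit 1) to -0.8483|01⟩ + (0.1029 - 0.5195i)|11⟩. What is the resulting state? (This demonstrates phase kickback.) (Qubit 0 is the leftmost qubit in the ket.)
-0.8483|01⟩ + (-0.1029 + 0.5195i)|11⟩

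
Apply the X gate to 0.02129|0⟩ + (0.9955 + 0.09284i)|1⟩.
(0.9955 + 0.09284i)|0⟩ + 0.02129|1⟩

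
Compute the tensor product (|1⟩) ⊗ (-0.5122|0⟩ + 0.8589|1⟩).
-0.5122|10⟩ + 0.8589|11⟩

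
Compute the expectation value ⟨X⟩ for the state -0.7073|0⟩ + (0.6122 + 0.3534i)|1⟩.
-0.866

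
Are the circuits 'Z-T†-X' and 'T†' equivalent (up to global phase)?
No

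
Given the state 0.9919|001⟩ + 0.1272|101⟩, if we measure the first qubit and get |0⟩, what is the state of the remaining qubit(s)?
|01⟩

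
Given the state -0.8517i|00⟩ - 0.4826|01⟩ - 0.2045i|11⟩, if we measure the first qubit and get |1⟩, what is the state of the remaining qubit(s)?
-i|1⟩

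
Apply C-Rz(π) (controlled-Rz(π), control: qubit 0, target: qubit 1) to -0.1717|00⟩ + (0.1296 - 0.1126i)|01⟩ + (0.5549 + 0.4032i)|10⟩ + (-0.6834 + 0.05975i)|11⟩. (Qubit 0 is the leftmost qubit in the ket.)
-0.1717|00⟩ + (0.1296 - 0.1126i)|01⟩ + (0.4032 - 0.5549i)|10⟩ + (-0.05975 - 0.6834i)|11⟩

C-Rz(π) leaves the control-|0⟩ kets |00⟩, |01⟩ unchanged and applies Rz(π) to qubit 1 on the control-|1⟩ pair (|10⟩, |11⟩).
Rz(π) = [[e^(−iθ/2), 0], [0, e^(iθ/2)]] with e^(±iθ/2) = cos(θ/2) ± i·sin(θ/2); θ = π, cos(θ/2) ≈ 0, sin(θ/2) ≈ 1.
With a = amp(|10⟩) = (0.5549 + 0.4032i) and b = amp(|11⟩) = (-0.6834 + 0.05975i):
new amp(|10⟩) = (-i)·a = (0.4032 - 0.5549i)
new amp(|11⟩) = (i)·b = (-0.05975 - 0.6834i)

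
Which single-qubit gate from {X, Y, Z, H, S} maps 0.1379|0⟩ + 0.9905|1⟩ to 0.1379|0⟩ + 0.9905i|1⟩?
S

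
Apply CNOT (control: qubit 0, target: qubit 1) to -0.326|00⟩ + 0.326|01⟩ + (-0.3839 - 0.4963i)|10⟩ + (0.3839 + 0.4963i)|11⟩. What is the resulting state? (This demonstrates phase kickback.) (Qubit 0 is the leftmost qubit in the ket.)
-0.326|00⟩ + 0.326|01⟩ + (0.3839 + 0.4963i)|10⟩ + (-0.3839 - 0.4963i)|11⟩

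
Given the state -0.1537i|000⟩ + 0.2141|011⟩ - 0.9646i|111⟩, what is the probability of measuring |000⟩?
0.02362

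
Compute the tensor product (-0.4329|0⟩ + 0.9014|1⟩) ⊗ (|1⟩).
-0.4329|01⟩ + 0.9014|11⟩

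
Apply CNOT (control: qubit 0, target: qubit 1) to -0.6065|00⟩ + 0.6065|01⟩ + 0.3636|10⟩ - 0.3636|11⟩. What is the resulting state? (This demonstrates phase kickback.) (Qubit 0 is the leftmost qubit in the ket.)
-0.6065|00⟩ + 0.6065|01⟩ - 0.3636|10⟩ + 0.3636|11⟩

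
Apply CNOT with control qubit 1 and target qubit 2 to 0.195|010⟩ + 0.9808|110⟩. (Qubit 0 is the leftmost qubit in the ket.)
0.195|011⟩ + 0.9808|111⟩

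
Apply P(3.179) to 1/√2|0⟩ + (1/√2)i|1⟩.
1/√2|0⟩ + (0.02644 - 0.7066i)|1⟩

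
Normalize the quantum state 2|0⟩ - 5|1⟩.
0.3714|0⟩ - 0.9285|1⟩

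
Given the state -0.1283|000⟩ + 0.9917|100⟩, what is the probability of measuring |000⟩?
0.01646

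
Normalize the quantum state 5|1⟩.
|1⟩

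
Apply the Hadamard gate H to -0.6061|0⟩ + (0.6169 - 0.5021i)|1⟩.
(0.007637 - 0.355i)|0⟩ + (-0.8648 + 0.355i)|1⟩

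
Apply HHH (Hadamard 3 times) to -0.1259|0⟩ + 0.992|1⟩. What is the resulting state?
0.6124|0⟩ - 0.7905|1⟩

H² = I, so H^3 = H: a single Hadamard. With (a, b) = (-0.1259, 0.992), H gives ((a + b)/√2, (a − b)/√2) = (0.6124, -0.7905).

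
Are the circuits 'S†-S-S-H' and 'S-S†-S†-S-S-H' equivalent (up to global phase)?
Yes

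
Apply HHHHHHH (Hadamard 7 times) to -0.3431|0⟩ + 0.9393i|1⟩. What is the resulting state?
(-0.2426 + 0.6642i)|0⟩ + (-0.2426 - 0.6642i)|1⟩

H² = I, so H^7 = H: a single Hadamard. With (a, b) = (-0.3431, 0.9393i), H gives ((a + b)/√2, (a − b)/√2) = ((-0.2426 + 0.6642i), (-0.2426 - 0.6642i)).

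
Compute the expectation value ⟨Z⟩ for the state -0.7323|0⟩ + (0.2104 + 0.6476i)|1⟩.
0.07261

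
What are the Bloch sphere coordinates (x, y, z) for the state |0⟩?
(0, 0, 1)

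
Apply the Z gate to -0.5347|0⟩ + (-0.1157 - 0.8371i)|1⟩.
-0.5347|0⟩ + (0.1157 + 0.8371i)|1⟩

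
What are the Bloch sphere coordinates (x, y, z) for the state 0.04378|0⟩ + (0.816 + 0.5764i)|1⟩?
(0.07145, 0.05047, -0.9962)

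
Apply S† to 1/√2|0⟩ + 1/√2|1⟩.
1/√2|0⟩ - (1/√2)i|1⟩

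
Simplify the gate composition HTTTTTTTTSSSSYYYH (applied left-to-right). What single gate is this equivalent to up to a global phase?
Y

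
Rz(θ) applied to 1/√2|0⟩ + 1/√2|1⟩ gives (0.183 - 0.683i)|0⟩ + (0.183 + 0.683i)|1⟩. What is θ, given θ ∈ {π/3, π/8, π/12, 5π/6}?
5π/6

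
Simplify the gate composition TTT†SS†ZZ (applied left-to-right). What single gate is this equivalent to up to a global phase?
T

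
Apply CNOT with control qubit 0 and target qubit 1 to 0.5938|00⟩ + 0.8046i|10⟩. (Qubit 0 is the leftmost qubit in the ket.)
0.5938|00⟩ + 0.8046i|11⟩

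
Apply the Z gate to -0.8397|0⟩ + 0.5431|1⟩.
-0.8397|0⟩ - 0.5431|1⟩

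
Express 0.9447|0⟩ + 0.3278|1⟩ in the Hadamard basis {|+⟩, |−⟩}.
0.8998|+⟩ + 0.4362|−⟩

With |ψ⟩ = α|0⟩ + β|1⟩, the Hadamard-basis coefficients are ⟨+|ψ⟩ = (α + β)/√2 and ⟨−|ψ⟩ = (α − β)/√2.
Here α = 0.9447, β = 0.3278: (α + β)/√2 = 0.8998, (α − β)/√2 = 0.4362.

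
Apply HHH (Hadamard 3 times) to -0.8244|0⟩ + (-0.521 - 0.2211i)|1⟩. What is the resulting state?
(-0.9513 - 0.1563i)|0⟩ + (-0.2145 + 0.1563i)|1⟩

H² = I, so H^3 = H: a single Hadamard. With (a, b) = (-0.8244, (-0.521 - 0.2211i)), H gives ((a + b)/√2, (a − b)/√2) = ((-0.9513 - 0.1563i), (-0.2145 + 0.1563i)).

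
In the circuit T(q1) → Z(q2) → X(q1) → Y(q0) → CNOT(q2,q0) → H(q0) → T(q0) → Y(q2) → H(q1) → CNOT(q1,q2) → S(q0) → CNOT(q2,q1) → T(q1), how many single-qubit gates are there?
10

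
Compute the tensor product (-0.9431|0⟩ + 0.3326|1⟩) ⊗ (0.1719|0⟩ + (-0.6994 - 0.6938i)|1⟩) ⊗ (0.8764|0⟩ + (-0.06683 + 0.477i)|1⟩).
-0.1421|000⟩ + (0.01083 - 0.07733i)|001⟩ + (0.5781 + 0.5734i)|010⟩ + (-0.3562 + 0.2709i)|011⟩ + 0.05011|100⟩ + (-0.003821 + 0.02727i)|101⟩ + (-0.2039 - 0.2022i)|110⟩ + (0.1256 - 0.09554i)|111⟩

amp(|b₁b₂…⟩) = product of the factor amplitudes for bits b₁, b₂, …; only kets whose every factor amplitude is nonzero survive.
|000⟩: (-0.9431)(0.1719)(0.8764) = -0.1421
|001⟩: (-0.9431)(0.1719)(-0.06683 + 0.477i) = (0.01083 - 0.07733i)
|010⟩: (-0.9431)(-0.6994 - 0.6938i)(0.8764) = (0.5781 + 0.5734i)
|011⟩: (-0.9431)(-0.6994 - 0.6938i)(-0.06683 + 0.477i) = (-0.3562 + 0.2709i)
|100⟩: (0.3326)(0.1719)(0.8764) = 0.05011
|101⟩: (0.3326)(0.1719)(-0.06683 + 0.477i) = (-0.003821 + 0.02727i)
|110⟩: (0.3326)(-0.6994 - 0.6938i)(0.8764) = (-0.2039 - 0.2022i)
|111⟩: (0.3326)(-0.6994 - 0.6938i)(-0.06683 + 0.477i) = (0.1256 - 0.09554i)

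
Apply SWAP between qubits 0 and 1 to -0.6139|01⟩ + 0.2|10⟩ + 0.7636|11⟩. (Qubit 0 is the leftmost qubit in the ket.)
0.2|01⟩ - 0.6139|10⟩ + 0.7636|11⟩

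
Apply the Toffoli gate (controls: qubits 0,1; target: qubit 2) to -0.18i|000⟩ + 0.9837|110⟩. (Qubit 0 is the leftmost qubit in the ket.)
-0.18i|000⟩ + 0.9837|111⟩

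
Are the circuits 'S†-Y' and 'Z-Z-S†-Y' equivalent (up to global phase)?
Yes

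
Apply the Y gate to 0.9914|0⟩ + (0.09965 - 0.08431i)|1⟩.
(-0.08431 - 0.09965i)|0⟩ + 0.9914i|1⟩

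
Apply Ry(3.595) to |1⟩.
-0.9744|0⟩ - 0.2248|1⟩

Ry(3.595) = [[cos(θ/2), −sin(θ/2)], [sin(θ/2), cos(θ/2)]]; θ = 3.595, cos(θ/2) ≈ -0.224767, sin(θ/2) ≈ 0.974413.
With a = amp(|0⟩) = 0 and b = amp(|1⟩) = 1:
new amp(|0⟩) = (-0.224767)·a + (-0.974413)·b = -0.9744
new amp(|1⟩) = (0.974413)·a + (-0.224767)·b = -0.2248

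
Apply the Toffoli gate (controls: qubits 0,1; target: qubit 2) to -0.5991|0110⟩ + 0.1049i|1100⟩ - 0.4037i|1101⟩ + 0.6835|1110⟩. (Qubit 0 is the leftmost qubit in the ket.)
-0.5991|0110⟩ + 0.6835|1100⟩ + 0.1049i|1110⟩ - 0.4037i|1111⟩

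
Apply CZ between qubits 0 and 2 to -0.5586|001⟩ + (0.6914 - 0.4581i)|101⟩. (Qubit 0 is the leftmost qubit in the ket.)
-0.5586|001⟩ + (-0.6914 + 0.4581i)|101⟩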